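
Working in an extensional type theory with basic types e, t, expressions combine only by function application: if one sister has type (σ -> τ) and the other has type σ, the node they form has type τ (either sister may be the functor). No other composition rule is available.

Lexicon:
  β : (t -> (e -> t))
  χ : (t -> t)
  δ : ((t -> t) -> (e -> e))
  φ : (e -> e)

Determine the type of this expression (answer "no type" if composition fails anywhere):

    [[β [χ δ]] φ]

no type

At [χ δ], δ : ((t -> t) -> (e -> e)) takes χ : (t -> t), giving (e -> e).
[β [χ δ]]: (t -> (e -> t)) and (e -> e) cannot combine by function application — type clash.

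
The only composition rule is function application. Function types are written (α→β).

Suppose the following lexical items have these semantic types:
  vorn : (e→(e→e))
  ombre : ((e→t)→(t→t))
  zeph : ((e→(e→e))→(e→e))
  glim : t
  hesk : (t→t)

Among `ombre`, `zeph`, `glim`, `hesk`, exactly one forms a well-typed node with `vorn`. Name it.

zeph

ombre : ((e→t)→(t→t)) — no; vorn wants e, and ombre wants (e→t).
zeph — combines: zeph : ((e→(e→e))→(e→e)) takes vorn : (e→(e→e)) as argument, giving (e→e).
glim : t — no; vorn wants e, and glim wants nothing (atomic).
hesk : (t→t) — no; vorn wants e, and hesk wants t.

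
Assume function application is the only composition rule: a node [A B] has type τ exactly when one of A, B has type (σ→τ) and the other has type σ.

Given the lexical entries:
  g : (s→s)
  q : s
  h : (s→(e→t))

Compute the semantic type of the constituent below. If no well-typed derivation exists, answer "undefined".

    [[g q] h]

[g q]: (s→s) applied to s yields s.
[[g q] h]: (s→(e→t)) applied to s yields (e→t).

(e→t)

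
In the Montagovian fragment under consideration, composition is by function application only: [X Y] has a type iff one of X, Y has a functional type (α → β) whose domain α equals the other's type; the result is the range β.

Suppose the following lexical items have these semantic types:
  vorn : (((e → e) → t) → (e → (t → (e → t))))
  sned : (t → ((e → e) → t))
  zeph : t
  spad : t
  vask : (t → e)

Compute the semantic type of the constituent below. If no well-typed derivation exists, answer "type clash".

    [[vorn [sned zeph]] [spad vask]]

(t → (e → t))

[sned zeph]: functor sned : (t → ((e → e) → t)), argument zeph : t; result ((e → e) → t).
[vorn [sned zeph]]: functor vorn : (((e → e) → t) → (e → (t → (e → t)))), argument [sned zeph] : ((e → e) → t); result (e → (t → (e → t))).
[spad vask]: functor vask : (t → e), argument spad : t; result e.
[[vorn [sned zeph]] [spad vask]]: functor [vorn [sned zeph]] : (e → (t → (e → t))), argument [spad vask] : e; result (t → (e → t)).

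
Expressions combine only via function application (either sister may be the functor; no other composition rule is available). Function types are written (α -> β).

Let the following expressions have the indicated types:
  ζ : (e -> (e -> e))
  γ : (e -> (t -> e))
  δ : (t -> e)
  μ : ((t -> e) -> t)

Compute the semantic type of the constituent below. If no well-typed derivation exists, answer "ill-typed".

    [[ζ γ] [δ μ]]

ill-typed

[ζ γ]: (e -> (e -> e)) and (e -> (t -> e)) cannot combine by function application — type clash.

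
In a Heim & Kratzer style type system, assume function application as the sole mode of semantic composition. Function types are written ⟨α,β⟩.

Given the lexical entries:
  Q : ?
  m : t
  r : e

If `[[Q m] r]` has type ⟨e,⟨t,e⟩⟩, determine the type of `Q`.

⟨t,⟨e,⟨e,⟨t,e⟩⟩⟩⟩

[[Q m] r] is required to be ⟨e,⟨t,e⟩⟩. r : e cannot yield ⟨e,⟨t,e⟩⟩ as functor, so [Q m] : ⟨e,⟨e,⟨t,e⟩⟩⟩.
[Q m] is required to be ⟨e,⟨e,⟨t,e⟩⟩⟩. m : t cannot yield ⟨e,⟨e,⟨t,e⟩⟩⟩ as functor, so Q : ⟨t,⟨e,⟨e,⟨t,e⟩⟩⟩⟩.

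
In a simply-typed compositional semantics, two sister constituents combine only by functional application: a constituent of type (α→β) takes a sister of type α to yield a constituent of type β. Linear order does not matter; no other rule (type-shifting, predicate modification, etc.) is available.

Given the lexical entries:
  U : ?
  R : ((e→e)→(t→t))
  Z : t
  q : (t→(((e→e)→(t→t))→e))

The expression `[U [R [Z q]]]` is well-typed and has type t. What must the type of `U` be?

(e→t)

[U [R [Z q]]] must have type t. The sister [R [Z q]] has type e; that is not a function onto t, so U must be the functor, of type (e→t).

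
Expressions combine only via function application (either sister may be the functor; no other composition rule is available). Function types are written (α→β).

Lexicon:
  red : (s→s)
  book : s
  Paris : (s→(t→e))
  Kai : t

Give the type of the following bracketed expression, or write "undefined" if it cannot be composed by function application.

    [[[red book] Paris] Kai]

[red book]: functor red : (s→s), argument book : s; result s.
[[red book] Paris]: functor Paris : (s→(t→e)), argument [red book] : s; result (t→e).
[[[red book] Paris] Kai]: functor [[red book] Paris] : (t→e), argument Kai : t; result e.

e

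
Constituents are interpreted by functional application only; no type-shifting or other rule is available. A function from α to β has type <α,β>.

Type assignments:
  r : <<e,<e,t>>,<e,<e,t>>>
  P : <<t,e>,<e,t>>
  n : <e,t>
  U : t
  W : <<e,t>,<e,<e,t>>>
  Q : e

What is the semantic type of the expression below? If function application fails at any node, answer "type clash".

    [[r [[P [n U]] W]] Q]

[n U]: <e,t> with t — neither is a function whose domain matches the other; composition fails here.

type clash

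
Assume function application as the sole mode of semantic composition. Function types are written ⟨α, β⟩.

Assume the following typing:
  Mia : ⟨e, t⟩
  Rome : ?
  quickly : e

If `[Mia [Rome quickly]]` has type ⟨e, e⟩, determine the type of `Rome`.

For [Mia [Rome quickly]] to have type ⟨e, e⟩ with Mia of type ⟨e, t⟩, [Rome quickly] must be the function: [Rome quickly] : ⟨⟨e, t⟩, ⟨e, e⟩⟩.
For [Rome quickly] to have type ⟨⟨e, t⟩, ⟨e, e⟩⟩ with quickly of type e, Rome must be the function: Rome : ⟨e, ⟨⟨e, t⟩, ⟨e, e⟩⟩⟩.

⟨e, ⟨⟨e, t⟩, ⟨e, e⟩⟩⟩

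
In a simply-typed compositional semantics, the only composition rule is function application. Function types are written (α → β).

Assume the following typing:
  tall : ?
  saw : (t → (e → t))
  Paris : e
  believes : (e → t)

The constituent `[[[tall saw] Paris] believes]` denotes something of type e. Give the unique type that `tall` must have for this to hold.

((t → (e → t)) → (e → ((e → t) → e)))

[[[tall saw] Paris] believes] is required to be e. believes : (e → t) cannot yield e as functor, so [[tall saw] Paris] : ((e → t) → e).
[[tall saw] Paris] is required to be ((e → t) → e). Paris : e cannot yield ((e → t) → e) as functor, so [tall saw] : (e → ((e → t) → e)).
[tall saw] is required to be (e → ((e → t) → e)). saw : (t → (e → t)) cannot yield (e → ((e → t) → e)) as functor, so tall : ((t → (e → t)) → (e → ((e → t) → e))).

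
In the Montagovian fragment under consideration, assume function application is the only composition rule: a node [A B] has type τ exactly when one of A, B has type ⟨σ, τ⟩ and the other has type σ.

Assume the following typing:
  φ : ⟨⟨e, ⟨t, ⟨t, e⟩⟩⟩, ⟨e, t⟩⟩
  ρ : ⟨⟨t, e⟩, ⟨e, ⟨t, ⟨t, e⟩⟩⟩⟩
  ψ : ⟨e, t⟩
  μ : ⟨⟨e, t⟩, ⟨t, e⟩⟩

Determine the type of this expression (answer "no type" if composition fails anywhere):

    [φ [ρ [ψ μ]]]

[ψ μ]: μ is ⟨⟨e, t⟩, ⟨t, e⟩⟩, ψ is ⟨e, t⟩; result ⟨t, e⟩.
[ρ [ψ μ]]: ρ is ⟨⟨t, e⟩, ⟨e, ⟨t, ⟨t, e⟩⟩⟩⟩, [ψ μ] is ⟨t, e⟩; result ⟨e, ⟨t, ⟨t, e⟩⟩⟩.
[φ [ρ [ψ μ]]]: φ is ⟨⟨e, ⟨t, ⟨t, e⟩⟩⟩, ⟨e, t⟩⟩, [ρ [ψ μ]] is ⟨e, ⟨t, ⟨t, e⟩⟩⟩; result ⟨e, t⟩.

⟨e, t⟩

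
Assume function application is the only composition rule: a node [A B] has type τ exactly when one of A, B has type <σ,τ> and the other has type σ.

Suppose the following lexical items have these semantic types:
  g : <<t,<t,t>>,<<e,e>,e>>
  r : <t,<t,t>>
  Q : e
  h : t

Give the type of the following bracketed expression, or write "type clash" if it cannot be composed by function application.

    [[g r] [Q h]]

type clash

[g r] — g of type <<t,<t,t>>,<<e,e>,e>> combines with r of type <t,<t,t>>: type <<e,e>,e>.
[Q h]: e and t cannot combine by function application — type clash.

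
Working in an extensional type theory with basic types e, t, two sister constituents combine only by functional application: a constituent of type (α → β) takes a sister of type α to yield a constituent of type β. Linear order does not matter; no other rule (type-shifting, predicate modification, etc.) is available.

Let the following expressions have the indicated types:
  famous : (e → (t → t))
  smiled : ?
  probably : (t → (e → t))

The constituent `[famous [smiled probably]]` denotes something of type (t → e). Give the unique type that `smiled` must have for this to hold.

((t → (e → t)) → ((e → (t → t)) → (t → e)))

[famous [smiled probably]] must have type (t → e). The sister famous has type (e → (t → t)); that is not a function onto (t → e), so [smiled probably] must be the functor, of type ((e → (t → t)) → (t → e)).
[smiled probably] must have type ((e → (t → t)) → (t → e)). The sister probably has type (t → (e → t)); that is not a function onto ((e → (t → t)) → (t → e)), so smiled must be the functor, of type ((t → (e → t)) → ((e → (t → t)) → (t → e))).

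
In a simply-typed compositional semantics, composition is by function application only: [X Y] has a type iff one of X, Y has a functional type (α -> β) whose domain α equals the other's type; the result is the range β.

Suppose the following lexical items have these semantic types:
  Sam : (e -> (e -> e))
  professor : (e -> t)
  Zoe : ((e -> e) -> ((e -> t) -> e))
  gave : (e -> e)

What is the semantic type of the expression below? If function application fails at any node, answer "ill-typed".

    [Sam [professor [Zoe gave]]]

(e -> e)

At [Zoe gave], Zoe : ((e -> e) -> ((e -> t) -> e)) takes gave : (e -> e), giving ((e -> t) -> e).
At [professor [Zoe gave]], [Zoe gave] : ((e -> t) -> e) takes professor : (e -> t), giving e.
At [Sam [professor [Zoe gave]]], Sam : (e -> (e -> e)) takes [professor [Zoe gave]] : e, giving (e -> e).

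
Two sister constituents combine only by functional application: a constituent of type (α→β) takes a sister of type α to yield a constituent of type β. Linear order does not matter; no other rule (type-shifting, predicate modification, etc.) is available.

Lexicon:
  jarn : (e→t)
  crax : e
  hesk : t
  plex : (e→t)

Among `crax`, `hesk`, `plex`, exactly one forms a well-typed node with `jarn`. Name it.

crax — combines: jarn : (e→t) takes crax : e as argument, giving t.
hesk : t — does not combine with jarn.
plex : (e→t) — does not combine with jarn.

crax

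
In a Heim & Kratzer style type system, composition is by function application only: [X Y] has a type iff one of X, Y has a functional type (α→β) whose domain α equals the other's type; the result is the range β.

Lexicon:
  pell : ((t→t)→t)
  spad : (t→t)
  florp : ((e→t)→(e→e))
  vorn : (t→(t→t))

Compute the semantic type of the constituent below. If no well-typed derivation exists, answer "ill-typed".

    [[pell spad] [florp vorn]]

ill-typed

[pell spad] — pell of type ((t→t)→t) combines with spad of type (t→t): type t.
At [florp vorn]: neither ((e→t)→(e→e)) nor (t→(t→t)) can take the other as argument; the node is ill-typed.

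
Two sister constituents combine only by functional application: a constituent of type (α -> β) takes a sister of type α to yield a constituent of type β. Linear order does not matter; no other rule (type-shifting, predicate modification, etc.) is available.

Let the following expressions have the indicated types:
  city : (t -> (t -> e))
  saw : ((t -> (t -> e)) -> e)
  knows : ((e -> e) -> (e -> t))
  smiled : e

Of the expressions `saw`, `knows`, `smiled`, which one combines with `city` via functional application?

saw

saw — combines: saw : ((t -> (t -> e)) -> e) takes city : (t -> (t -> e)) as argument, giving e.
knows : ((e -> e) -> (e -> t)) — neither side's domain matches the other.
smiled : e — neither side's domain matches the other.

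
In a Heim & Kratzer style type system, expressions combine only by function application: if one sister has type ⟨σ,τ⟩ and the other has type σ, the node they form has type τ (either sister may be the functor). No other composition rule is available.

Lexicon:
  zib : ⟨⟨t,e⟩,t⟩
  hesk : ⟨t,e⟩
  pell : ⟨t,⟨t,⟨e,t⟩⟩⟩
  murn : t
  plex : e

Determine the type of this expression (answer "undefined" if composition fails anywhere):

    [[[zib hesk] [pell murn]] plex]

[zib hesk]: zib is ⟨⟨t,e⟩,t⟩, hesk is ⟨t,e⟩; result t.
[pell murn]: pell is ⟨t,⟨t,⟨e,t⟩⟩⟩, murn is t; result ⟨t,⟨e,t⟩⟩.
[[zib hesk] [pell murn]]: [pell murn] is ⟨t,⟨e,t⟩⟩, [zib hesk] is t; result ⟨e,t⟩.
[[[zib hesk] [pell murn]] plex]: [[zib hesk] [pell murn]] is ⟨e,t⟩, plex is e; result t.

t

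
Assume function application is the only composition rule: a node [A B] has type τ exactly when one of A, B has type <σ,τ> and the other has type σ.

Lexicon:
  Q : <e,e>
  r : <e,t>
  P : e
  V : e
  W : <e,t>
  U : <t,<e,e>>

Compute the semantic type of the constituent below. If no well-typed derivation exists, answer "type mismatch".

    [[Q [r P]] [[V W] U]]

[r P]: <e,t> applied to e yields t.
At [Q [r P]]: neither <e,e> nor t can take the other as argument; the node is ill-typed.

type mismatch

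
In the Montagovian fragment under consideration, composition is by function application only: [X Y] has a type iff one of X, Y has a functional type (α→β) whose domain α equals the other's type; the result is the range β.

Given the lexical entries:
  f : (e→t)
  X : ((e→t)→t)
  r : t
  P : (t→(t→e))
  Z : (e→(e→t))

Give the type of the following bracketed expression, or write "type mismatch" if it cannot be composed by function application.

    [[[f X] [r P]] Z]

(e→t)

[f X]: ((e→t)→t) applied to (e→t) yields t.
[r P]: (t→(t→e)) applied to t yields (t→e).
[[f X] [r P]]: (t→e) applied to t yields e.
[[[f X] [r P]] Z]: (e→(e→t)) applied to e yields (e→t).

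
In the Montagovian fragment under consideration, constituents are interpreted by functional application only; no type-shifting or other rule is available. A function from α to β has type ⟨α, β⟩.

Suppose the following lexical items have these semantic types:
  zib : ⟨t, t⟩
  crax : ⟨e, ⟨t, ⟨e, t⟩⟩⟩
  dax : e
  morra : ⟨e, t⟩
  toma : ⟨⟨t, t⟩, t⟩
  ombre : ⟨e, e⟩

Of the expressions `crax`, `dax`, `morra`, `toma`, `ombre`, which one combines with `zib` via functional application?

crax : ⟨e, ⟨t, ⟨e, t⟩⟩⟩ — no; zib wants t, and crax wants e.
dax : e — no; zib wants t, and dax wants nothing (atomic).
morra : ⟨e, t⟩ — no; zib wants t, and morra wants e.
toma — combines: toma : ⟨⟨t, t⟩, t⟩ takes zib : ⟨t, t⟩ as argument, giving t.
ombre : ⟨e, e⟩ — no; zib wants t, and ombre wants e.

toma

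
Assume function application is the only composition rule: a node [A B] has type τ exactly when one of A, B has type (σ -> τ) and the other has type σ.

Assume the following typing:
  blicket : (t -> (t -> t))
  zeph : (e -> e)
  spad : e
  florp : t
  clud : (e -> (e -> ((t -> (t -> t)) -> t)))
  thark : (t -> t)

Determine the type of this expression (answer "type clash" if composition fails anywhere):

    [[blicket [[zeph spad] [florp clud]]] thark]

At [zeph spad], zeph : (e -> e) takes spad : e, giving e.
At [florp clud]: neither t nor (e -> (e -> ((t -> (t -> t)) -> t))) can take the other as argument; the node is ill-typed.

type clash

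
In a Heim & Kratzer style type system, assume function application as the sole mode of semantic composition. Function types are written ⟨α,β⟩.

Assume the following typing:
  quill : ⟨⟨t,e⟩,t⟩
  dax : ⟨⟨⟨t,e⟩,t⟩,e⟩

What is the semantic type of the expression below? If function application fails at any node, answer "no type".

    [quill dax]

e

At [quill dax], dax : ⟨⟨⟨t,e⟩,t⟩,e⟩ takes quill : ⟨⟨t,e⟩,t⟩, giving e.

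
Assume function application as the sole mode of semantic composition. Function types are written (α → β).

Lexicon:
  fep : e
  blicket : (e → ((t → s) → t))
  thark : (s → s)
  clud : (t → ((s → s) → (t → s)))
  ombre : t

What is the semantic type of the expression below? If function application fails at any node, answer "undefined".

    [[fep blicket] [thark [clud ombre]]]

[fep blicket]: blicket is (e → ((t → s) → t)), fep is e; result ((t → s) → t).
[clud ombre]: clud is (t → ((s → s) → (t → s))), ombre is t; result ((s → s) → (t → s)).
[thark [clud ombre]]: [clud ombre] is ((s → s) → (t → s)), thark is (s → s); result (t → s).
[[fep blicket] [thark [clud ombre]]]: [fep blicket] is ((t → s) → t), [thark [clud ombre]] is (t → s); result t.

t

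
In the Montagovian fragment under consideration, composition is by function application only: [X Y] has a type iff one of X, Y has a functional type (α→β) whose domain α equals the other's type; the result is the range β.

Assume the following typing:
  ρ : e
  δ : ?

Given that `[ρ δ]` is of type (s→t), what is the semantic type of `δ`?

For [ρ δ] to have type (s→t) with ρ of type e, δ must be the function: δ : (e→(s→t)).

(e→(s→t))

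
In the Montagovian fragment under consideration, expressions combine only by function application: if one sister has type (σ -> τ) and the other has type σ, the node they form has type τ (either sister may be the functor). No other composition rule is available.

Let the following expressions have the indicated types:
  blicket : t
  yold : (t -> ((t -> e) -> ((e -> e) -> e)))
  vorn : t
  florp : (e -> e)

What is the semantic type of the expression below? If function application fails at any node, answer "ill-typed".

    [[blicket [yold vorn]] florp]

ill-typed

[yold vorn]: (t -> ((t -> e) -> ((e -> e) -> e))) applied to t yields ((t -> e) -> ((e -> e) -> e)).
At [blicket [yold vorn]]: neither t nor ((t -> e) -> ((e -> e) -> e)) can take the other as argument; the node is ill-typed.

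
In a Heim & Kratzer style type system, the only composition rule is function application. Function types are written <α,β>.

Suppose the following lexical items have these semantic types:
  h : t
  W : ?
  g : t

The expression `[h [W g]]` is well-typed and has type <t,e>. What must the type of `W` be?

<t,<t,<t,e>>>

At [h [W g]] (required: <t,e>): h is t, which is not a function with range <t,e>; hence [W g] is the functor — type <t,<t,e>>.
At [W g] (required: <t,<t,e>>): g is t, which is not a function with range <t,<t,e>>; hence W is the functor — type <t,<t,<t,e>>>.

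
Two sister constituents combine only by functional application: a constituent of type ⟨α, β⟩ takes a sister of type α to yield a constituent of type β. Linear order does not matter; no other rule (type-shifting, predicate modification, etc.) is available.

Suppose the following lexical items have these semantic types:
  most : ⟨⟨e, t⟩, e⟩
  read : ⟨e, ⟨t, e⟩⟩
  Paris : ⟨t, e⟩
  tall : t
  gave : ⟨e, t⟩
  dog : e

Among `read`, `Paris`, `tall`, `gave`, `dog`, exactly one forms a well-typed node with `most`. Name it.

read : ⟨e, ⟨t, e⟩⟩ — neither side's domain matches the other.
Paris : ⟨t, e⟩ — neither side's domain matches the other.
tall : t — neither side's domain matches the other.
gave — combines: most : ⟨⟨e, t⟩, e⟩ takes gave : ⟨e, t⟩ as argument, giving e.
dog : e — neither side's domain matches the other.

gave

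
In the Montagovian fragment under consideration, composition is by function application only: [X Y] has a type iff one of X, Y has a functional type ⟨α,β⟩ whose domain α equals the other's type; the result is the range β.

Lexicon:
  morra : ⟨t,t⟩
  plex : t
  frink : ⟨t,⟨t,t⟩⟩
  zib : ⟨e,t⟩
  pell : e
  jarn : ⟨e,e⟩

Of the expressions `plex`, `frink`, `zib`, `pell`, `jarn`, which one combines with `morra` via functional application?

plex

plex — combines: morra : ⟨t,t⟩ takes plex : t as argument, giving t.
frink : ⟨t,⟨t,t⟩⟩ — neither side's domain matches the other.
zib : ⟨e,t⟩ — neither side's domain matches the other.
pell : e — neither side's domain matches the other.
jarn : ⟨e,e⟩ — neither side's domain matches the other.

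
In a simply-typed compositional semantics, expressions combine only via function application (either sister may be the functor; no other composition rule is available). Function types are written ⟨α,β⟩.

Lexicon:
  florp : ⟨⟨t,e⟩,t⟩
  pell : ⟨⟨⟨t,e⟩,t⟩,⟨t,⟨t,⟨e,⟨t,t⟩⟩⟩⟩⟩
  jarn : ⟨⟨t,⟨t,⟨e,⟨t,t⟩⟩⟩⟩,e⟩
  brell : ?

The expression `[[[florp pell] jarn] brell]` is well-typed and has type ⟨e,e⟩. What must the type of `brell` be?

[[[florp pell] jarn] brell] must have type ⟨e,e⟩. The sister [[florp pell] jarn] has type e; that is not a function onto ⟨e,e⟩, so brell must be the functor, of type ⟨e,⟨e,e⟩⟩.

⟨e,⟨e,e⟩⟩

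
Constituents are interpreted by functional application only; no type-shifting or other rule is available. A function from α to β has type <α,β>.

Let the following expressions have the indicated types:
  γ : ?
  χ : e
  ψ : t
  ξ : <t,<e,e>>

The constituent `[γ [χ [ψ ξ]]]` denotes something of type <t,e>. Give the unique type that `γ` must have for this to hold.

<e,<t,e>>

[γ [χ [ψ ξ]]] is required to be <t,e>. [χ [ψ ξ]] : e cannot yield <t,e> as functor, so γ : <e,<t,e>>.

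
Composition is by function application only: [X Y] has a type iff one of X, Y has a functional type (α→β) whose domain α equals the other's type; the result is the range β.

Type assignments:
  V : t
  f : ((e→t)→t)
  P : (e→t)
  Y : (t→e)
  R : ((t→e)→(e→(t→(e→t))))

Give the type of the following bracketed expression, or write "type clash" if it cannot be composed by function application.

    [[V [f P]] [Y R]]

[f P]: f is ((e→t)→t), P is (e→t); result t.
At [V [f P]]: neither t nor t can take the other as argument; the node is ill-typed.

type clash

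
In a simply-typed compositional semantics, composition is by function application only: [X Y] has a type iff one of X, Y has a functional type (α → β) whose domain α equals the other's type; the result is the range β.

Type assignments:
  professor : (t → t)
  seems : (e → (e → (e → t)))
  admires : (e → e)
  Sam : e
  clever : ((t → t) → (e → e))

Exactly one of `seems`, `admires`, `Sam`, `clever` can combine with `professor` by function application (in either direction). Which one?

seems : (e → (e → (e → t))) — neither side's domain matches the other.
admires : (e → e) — neither side's domain matches the other.
Sam : e — neither side's domain matches the other.
clever — combines: clever : ((t → t) → (e → e)) takes professor : (t → t) as argument, giving (e → e).

clever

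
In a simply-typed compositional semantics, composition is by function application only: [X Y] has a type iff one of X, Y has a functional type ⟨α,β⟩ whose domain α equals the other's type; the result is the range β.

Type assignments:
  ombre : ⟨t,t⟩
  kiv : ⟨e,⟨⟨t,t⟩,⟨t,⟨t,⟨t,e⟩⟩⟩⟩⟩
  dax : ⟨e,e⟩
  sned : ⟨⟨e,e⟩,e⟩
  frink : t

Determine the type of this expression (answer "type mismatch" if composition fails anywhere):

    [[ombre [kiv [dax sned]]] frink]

[dax sned] — sned of type ⟨⟨e,e⟩,e⟩ combines with dax of type ⟨e,e⟩: type e.
[kiv [dax sned]] — kiv of type ⟨e,⟨⟨t,t⟩,⟨t,⟨t,⟨t,e⟩⟩⟩⟩⟩ combines with [dax sned] of type e: type ⟨⟨t,t⟩,⟨t,⟨t,⟨t,e⟩⟩⟩⟩.
[ombre [kiv [dax sned]]] — [kiv [dax sned]] of type ⟨⟨t,t⟩,⟨t,⟨t,⟨t,e⟩⟩⟩⟩ combines with ombre of type ⟨t,t⟩: type ⟨t,⟨t,⟨t,e⟩⟩⟩.
[[ombre [kiv [dax sned]]] frink] — [ombre [kiv [dax sned]]] of type ⟨t,⟨t,⟨t,e⟩⟩⟩ combines with frink of type t: type ⟨t,⟨t,e⟩⟩.

⟨t,⟨t,e⟩⟩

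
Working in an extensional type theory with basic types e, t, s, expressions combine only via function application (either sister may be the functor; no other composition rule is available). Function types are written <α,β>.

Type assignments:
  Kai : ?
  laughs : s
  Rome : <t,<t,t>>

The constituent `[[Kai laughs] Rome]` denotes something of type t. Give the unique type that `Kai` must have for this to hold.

<s,<<t,<t,t>>,t>>

[[Kai laughs] Rome] is required to be t. Rome : <t,<t,t>> cannot yield t as functor, so [Kai laughs] : <<t,<t,t>>,t>.
[Kai laughs] is required to be <<t,<t,t>>,t>. laughs : s cannot yield <<t,<t,t>>,t> as functor, so Kai : <s,<<t,<t,t>>,t>>.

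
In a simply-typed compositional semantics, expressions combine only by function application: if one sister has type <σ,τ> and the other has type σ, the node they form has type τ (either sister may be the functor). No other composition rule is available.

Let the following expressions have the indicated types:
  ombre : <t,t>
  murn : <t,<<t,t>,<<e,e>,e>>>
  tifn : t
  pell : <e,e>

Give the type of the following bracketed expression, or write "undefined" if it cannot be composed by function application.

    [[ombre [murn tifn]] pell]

e

At [murn tifn], murn : <t,<<t,t>,<<e,e>,e>>> takes tifn : t, giving <<t,t>,<<e,e>,e>>.
At [ombre [murn tifn]], [murn tifn] : <<t,t>,<<e,e>,e>> takes ombre : <t,t>, giving <<e,e>,e>.
At [[ombre [murn tifn]] pell], [ombre [murn tifn]] : <<e,e>,e> takes pell : <e,e>, giving e.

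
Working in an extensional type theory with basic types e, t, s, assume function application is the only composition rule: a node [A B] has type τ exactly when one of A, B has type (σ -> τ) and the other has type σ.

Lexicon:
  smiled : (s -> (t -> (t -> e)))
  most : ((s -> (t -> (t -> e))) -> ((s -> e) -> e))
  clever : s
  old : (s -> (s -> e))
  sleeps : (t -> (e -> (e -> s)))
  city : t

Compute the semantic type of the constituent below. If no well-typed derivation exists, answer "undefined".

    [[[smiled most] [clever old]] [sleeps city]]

[smiled most]: most is ((s -> (t -> (t -> e))) -> ((s -> e) -> e)), smiled is (s -> (t -> (t -> e))); result ((s -> e) -> e).
[clever old]: old is (s -> (s -> e)), clever is s; result (s -> e).
[[smiled most] [clever old]]: [smiled most] is ((s -> e) -> e), [clever old] is (s -> e); result e.
[sleeps city]: sleeps is (t -> (e -> (e -> s))), city is t; result (e -> (e -> s)).
[[[smiled most] [clever old]] [sleeps city]]: [sleeps city] is (e -> (e -> s)), [[smiled most] [clever old]] is e; result (e -> s).

(e -> s)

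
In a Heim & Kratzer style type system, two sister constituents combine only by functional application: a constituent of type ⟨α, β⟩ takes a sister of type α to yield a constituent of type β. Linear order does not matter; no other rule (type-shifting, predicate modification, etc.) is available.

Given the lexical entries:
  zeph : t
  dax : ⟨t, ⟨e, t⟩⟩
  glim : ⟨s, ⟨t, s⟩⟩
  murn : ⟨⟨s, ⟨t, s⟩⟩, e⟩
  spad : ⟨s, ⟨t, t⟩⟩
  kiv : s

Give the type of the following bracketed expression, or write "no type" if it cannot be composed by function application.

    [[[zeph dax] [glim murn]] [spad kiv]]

t

[zeph dax]: functor dax : ⟨t, ⟨e, t⟩⟩, argument zeph : t; result ⟨e, t⟩.
[glim murn]: functor murn : ⟨⟨s, ⟨t, s⟩⟩, e⟩, argument glim : ⟨s, ⟨t, s⟩⟩; result e.
[[zeph dax] [glim murn]]: functor [zeph dax] : ⟨e, t⟩, argument [glim murn] : e; result t.
[spad kiv]: functor spad : ⟨s, ⟨t, t⟩⟩, argument kiv : s; result ⟨t, t⟩.
[[[zeph dax] [glim murn]] [spad kiv]]: functor [spad kiv] : ⟨t, t⟩, argument [[zeph dax] [glim murn]] : t; result t.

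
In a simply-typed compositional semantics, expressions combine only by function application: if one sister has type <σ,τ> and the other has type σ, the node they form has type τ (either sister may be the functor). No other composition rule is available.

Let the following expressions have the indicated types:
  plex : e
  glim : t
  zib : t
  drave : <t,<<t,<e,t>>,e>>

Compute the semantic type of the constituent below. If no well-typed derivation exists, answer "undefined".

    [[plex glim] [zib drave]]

undefined

[plex glim]: e and t cannot combine by function application — type clash.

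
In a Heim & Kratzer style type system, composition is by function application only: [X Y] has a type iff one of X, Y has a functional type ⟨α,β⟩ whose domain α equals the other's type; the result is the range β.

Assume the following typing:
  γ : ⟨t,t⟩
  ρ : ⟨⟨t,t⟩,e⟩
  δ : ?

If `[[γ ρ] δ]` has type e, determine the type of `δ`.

⟨e,e⟩

[[γ ρ] δ] is required to be e. [γ ρ] : e cannot yield e as functor, so δ : ⟨e,e⟩.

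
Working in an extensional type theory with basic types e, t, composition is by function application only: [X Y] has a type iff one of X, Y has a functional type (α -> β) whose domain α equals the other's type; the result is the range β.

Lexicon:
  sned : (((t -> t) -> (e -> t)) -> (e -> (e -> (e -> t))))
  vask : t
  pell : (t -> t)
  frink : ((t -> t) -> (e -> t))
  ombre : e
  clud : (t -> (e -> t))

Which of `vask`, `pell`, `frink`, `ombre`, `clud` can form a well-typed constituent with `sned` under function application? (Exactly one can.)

vask : t — sned needs ((t -> t) -> (e -> t)); vask needs nothing (atomic); neither fits.
pell : (t -> t) — sned needs ((t -> t) -> (e -> t)); pell needs t; neither fits.
frink — combines: sned : (((t -> t) -> (e -> t)) -> (e -> (e -> (e -> t)))) takes frink : ((t -> t) -> (e -> t)) as argument, giving (e -> (e -> (e -> t))).
ombre : e — sned needs ((t -> t) -> (e -> t)); ombre needs nothing (atomic); neither fits.
clud : (t -> (e -> t)) — sned needs ((t -> t) -> (e -> t)); clud needs t; neither fits.

frink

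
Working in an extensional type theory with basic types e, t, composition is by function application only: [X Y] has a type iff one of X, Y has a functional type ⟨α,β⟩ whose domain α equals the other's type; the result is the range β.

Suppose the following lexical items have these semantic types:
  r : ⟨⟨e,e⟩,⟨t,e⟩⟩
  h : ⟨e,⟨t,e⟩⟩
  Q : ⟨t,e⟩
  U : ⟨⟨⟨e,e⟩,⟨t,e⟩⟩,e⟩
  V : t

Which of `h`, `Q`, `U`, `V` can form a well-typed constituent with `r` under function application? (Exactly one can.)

U

h : ⟨e,⟨t,e⟩⟩ — does not combine with r.
Q : ⟨t,e⟩ — does not combine with r.
U — combines: U : ⟨⟨⟨e,e⟩,⟨t,e⟩⟩,e⟩ takes r : ⟨⟨e,e⟩,⟨t,e⟩⟩ as argument, giving e.
V : t — does not combine with r.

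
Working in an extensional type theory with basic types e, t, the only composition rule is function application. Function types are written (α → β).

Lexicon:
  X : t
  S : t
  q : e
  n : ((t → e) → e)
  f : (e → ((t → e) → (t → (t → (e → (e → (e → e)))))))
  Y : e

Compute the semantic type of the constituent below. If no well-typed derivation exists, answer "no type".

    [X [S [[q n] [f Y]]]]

[q n]: e with ((t → e) → e) — neither is a function whose domain matches the other; composition fails here.

no type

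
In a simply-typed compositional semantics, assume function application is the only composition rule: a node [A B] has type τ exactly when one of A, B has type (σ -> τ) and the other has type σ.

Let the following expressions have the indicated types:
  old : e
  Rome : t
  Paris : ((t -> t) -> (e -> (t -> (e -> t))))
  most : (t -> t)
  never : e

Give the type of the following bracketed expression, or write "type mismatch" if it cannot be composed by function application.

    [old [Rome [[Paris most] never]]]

[Paris most]: Paris is ((t -> t) -> (e -> (t -> (e -> t)))), most is (t -> t); result (e -> (t -> (e -> t))).
[[Paris most] never]: [Paris most] is (e -> (t -> (e -> t))), never is e; result (t -> (e -> t)).
[Rome [[Paris most] never]]: [[Paris most] never] is (t -> (e -> t)), Rome is t; result (e -> t).
[old [Rome [[Paris most] never]]]: [Rome [[Paris most] never]] is (e -> t), old is e; result t.

t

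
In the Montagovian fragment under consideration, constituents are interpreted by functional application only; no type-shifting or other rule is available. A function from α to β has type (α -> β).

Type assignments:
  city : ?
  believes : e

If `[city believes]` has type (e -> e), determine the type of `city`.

[city believes] must have type (e -> e). The sister believes has type e; that is not a function onto (e -> e), so city must be the functor, of type (e -> (e -> e)).

(e -> (e -> e))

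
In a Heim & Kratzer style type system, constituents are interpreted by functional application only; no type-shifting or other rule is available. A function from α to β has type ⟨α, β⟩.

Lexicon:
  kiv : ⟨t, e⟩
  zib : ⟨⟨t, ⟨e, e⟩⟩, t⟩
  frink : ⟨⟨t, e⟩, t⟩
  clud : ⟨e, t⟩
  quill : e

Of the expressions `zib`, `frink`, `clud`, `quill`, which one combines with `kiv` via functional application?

frink

zib : ⟨⟨t, ⟨e, e⟩⟩, t⟩ — no; kiv wants t, and zib wants ⟨t, ⟨e, e⟩⟩.
frink — combines: frink : ⟨⟨t, e⟩, t⟩ takes kiv : ⟨t, e⟩ as argument, giving t.
clud : ⟨e, t⟩ — no; kiv wants t, and clud wants e.
quill : e — no; kiv wants t, and quill wants nothing (atomic).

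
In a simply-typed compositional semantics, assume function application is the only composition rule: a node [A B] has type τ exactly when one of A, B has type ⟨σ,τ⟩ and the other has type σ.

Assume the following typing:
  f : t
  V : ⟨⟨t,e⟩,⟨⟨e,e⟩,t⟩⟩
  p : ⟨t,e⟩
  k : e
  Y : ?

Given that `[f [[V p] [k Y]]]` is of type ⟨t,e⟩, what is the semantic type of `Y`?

⟨e,⟨⟨⟨e,e⟩,t⟩,⟨t,⟨t,e⟩⟩⟩⟩

At [f [[V p] [k Y]]] (required: ⟨t,e⟩): f is t, which is not a function with range ⟨t,e⟩; hence [[V p] [k Y]] is the functor — type ⟨t,⟨t,e⟩⟩.
At [[V p] [k Y]] (required: ⟨t,⟨t,e⟩⟩): [V p] is ⟨⟨e,e⟩,t⟩, which is not a function with range ⟨t,⟨t,e⟩⟩; hence [k Y] is the functor — type ⟨⟨⟨e,e⟩,t⟩,⟨t,⟨t,e⟩⟩⟩.
At [k Y] (required: ⟨⟨⟨e,e⟩,t⟩,⟨t,⟨t,e⟩⟩⟩): k is e, which is not a function with range ⟨⟨⟨e,e⟩,t⟩,⟨t,⟨t,e⟩⟩⟩; hence Y is the functor — type ⟨e,⟨⟨⟨e,e⟩,t⟩,⟨t,⟨t,e⟩⟩⟩⟩.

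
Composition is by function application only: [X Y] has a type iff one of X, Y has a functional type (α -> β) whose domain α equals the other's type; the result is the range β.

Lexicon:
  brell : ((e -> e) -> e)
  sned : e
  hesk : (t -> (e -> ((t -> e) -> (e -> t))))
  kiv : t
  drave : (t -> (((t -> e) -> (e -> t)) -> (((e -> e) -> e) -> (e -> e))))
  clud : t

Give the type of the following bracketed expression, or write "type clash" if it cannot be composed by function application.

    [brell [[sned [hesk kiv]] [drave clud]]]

(e -> e)

At [hesk kiv], hesk : (t -> (e -> ((t -> e) -> (e -> t)))) takes kiv : t, giving (e -> ((t -> e) -> (e -> t))).
At [sned [hesk kiv]], [hesk kiv] : (e -> ((t -> e) -> (e -> t))) takes sned : e, giving ((t -> e) -> (e -> t)).
At [drave clud], drave : (t -> (((t -> e) -> (e -> t)) -> (((e -> e) -> e) -> (e -> e)))) takes clud : t, giving (((t -> e) -> (e -> t)) -> (((e -> e) -> e) -> (e -> e))).
At [[sned [hesk kiv]] [drave clud]], [drave clud] : (((t -> e) -> (e -> t)) -> (((e -> e) -> e) -> (e -> e))) takes [sned [hesk kiv]] : ((t -> e) -> (e -> t)), giving (((e -> e) -> e) -> (e -> e)).
At [brell [[sned [hesk kiv]] [drave clud]]], [[sned [hesk kiv]] [drave clud]] : (((e -> e) -> e) -> (e -> e)) takes brell : ((e -> e) -> e), giving (e -> e).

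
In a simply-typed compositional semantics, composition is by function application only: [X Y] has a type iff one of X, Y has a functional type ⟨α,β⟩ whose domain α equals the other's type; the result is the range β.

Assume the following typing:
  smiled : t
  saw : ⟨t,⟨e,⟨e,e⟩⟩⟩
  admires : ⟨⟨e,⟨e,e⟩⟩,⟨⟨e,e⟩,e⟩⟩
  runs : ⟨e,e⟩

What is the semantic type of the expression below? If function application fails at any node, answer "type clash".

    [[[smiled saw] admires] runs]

e

[smiled saw]: functor saw : ⟨t,⟨e,⟨e,e⟩⟩⟩, argument smiled : t; result ⟨e,⟨e,e⟩⟩.
[[smiled saw] admires]: functor admires : ⟨⟨e,⟨e,e⟩⟩,⟨⟨e,e⟩,e⟩⟩, argument [smiled saw] : ⟨e,⟨e,e⟩⟩; result ⟨⟨e,e⟩,e⟩.
[[[smiled saw] admires] runs]: functor [[smiled saw] admires] : ⟨⟨e,e⟩,e⟩, argument runs : ⟨e,e⟩; result e.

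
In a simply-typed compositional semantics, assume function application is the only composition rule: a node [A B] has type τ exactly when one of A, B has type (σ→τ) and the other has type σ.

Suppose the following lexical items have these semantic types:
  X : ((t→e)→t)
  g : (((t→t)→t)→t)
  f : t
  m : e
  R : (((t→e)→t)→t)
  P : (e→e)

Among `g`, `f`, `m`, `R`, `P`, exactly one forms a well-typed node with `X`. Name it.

R

g : (((t→t)→t)→t) — neither side's domain matches the other.
f : t — neither side's domain matches the other.
m : e — neither side's domain matches the other.
R — combines: R : (((t→e)→t)→t) takes X : ((t→e)→t) as argument, giving t.
P : (e→e) — neither side's domain matches the other.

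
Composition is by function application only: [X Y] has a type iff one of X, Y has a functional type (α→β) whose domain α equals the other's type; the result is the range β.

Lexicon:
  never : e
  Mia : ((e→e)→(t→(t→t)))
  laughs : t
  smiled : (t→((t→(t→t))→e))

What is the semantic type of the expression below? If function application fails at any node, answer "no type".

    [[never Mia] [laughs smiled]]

[never Mia]: e and ((e→e)→(t→(t→t))) cannot combine by function application — type clash.

no type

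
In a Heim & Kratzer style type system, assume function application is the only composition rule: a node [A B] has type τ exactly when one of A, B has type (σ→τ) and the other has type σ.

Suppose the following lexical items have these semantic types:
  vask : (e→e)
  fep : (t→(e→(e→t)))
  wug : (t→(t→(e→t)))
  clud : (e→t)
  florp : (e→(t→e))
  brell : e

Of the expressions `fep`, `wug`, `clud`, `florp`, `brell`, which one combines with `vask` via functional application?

fep : (t→(e→(e→t))) — no; vask wants e, and fep wants t.
wug : (t→(t→(e→t))) — no; vask wants e, and wug wants t.
clud : (e→t) — no; vask wants e, and clud wants e.
florp : (e→(t→e)) — no; vask wants e, and florp wants e.
brell — combines: vask : (e→e) takes brell : e as argument, giving e.

brell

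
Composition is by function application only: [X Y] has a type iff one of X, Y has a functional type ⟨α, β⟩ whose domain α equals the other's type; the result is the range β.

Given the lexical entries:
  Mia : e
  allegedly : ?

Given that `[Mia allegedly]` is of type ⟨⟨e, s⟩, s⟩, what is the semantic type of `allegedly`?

⟨e, ⟨⟨e, s⟩, s⟩⟩

At [Mia allegedly] (required: ⟨⟨e, s⟩, s⟩): Mia is e, which is not a function with range ⟨⟨e, s⟩, s⟩; hence allegedly is the functor — type ⟨e, ⟨⟨e, s⟩, s⟩⟩.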